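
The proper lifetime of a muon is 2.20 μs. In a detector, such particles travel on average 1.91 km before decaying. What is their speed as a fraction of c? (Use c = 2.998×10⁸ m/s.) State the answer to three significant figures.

Lab distance = (lab lifetime)·v = γτ·βc, so βγ = d/(cτ) = 1910/(2.998×10⁸ × 2.200×10^-6) = 2.8959.
With βγ = 2.8959: γ² = 1 + (βγ)² = 9.38624, and β = (βγ)/γ = 2.8959/3.0637 = 0.945.

0.945c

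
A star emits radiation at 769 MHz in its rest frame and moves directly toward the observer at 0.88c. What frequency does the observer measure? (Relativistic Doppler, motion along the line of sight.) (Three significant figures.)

Relativistic Doppler (source moving toward): f_obs = f_src · √((1+β)/(1−β)).
With β = 0.88: factor = √(1.88/0.12) = 3.9581.
f_obs = 769 × 3.9581 = 3040 MHz.

3040 MHz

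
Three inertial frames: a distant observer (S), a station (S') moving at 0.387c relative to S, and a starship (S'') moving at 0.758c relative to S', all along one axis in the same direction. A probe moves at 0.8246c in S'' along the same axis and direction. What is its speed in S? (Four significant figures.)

0.9884c

Apply u = (u'+v)/(1+u'v) twice. Probe in the station frame: (0.8246+0.758)/(1+0.8246·0.758) = 1.5826/1.6250468 = 0.97388c.
That velocity, transformed to the rest frame of a distant observer: (0.97388+0.387)/(1+0.97388·0.387) = 1.36088/1.37689156 = 0.98837c.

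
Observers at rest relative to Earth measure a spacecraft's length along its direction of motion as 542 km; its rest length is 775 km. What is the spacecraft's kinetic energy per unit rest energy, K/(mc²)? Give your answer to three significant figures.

Length contraction gives γ = L₀/L = 775/542 = 1.42989.
K/(mc²) = γ − 1 = 1.42989 − 1 = 0.430.

0.430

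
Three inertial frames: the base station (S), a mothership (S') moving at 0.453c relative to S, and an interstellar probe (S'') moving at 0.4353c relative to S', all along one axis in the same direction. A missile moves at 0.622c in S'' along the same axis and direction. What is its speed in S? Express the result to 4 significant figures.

Compose velocities in two stages. Stage 1 (into S'): u₁ = (0.622+0.4353)/(1+0.622×0.4353) = 0.83202.
Stage 2 (into S): u = (0.83202+0.453)/(1+0.83202×0.453) = 0.93327, so the speed is 0.9333c.

0.9333c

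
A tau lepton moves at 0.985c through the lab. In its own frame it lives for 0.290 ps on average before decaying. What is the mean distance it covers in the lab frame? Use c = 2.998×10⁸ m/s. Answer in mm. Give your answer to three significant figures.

With β = 0.985, γ = 1/√(1 − 0.985²) = 1/√0.029775 = 5.7953.
Lab-frame lifetime: Δt = γτ = 5.7953 × 0.290 ps = 1.6806 ps.
Distance: d = vΔt = 0.985 × 2.998×10⁸ m/s × 1.6806×10^-12 s = 4.96×10^-4 m = 0.496 mm.

0.496 mm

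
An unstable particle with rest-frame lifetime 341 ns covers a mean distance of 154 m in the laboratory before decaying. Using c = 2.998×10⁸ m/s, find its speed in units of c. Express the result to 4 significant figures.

d = βγcτ ⇒ βγ = d/(cτ) = 154.0 m / (102.2318 m) = 1.5064.
β = (βγ)/√(1+(βγ)²) = 1.5064/√3.26924 = 0.8331.

0.8331c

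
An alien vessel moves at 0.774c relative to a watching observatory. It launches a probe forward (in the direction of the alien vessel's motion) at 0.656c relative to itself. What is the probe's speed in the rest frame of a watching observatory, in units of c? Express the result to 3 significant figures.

0.948c

Relativistic velocity addition: u = (u' + v)/(1 + u'v/c²), with u' = 0.656c and v = 0.774c.
Numerator: 0.656 + 0.774 = 1.43. Denominator: 1 + (0.656)(0.774) = 1.507744.
u = 1.43/1.507744 = 0.94844, so the speed is 0.948c.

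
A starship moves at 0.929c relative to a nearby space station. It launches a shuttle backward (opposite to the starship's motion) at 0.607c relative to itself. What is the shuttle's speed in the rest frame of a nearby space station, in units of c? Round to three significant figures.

Relativistic velocity addition: u = (u' + v)/(1 + u'v/c²), with u' = −0.607c and v = 0.929c.
Numerator: −0.607 + 0.929 = 0.322. Denominator: 1 + (−0.607)(0.929) = 0.436097.
u = 0.322/0.436097 = 0.73837, so the speed is 0.738c.

0.738c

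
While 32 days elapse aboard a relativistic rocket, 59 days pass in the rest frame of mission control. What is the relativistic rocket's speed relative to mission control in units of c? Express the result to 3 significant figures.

0.840c

γ = Δt/Δτ = 59/32 = 1.8438.
β = √(1 − 1/γ²) = √(1 − 0.294152) = √0.705848 = 0.840.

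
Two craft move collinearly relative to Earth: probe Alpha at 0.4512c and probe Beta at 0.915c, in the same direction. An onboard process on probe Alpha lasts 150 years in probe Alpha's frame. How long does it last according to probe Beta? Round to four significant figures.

Transform probe Alpha's velocity into probe Beta's frame: (0.4512 − 0.915)/(1 − 0.4512·0.915) = −0.4638/0.587152, so the relative speed is 0.78991c.
At |u| = 0.78991c, γ = (1 − 0.623958)^(−1/2) = 1.6307.
The clock on probe Alpha records proper time, so probe Beta measures Δt = γΔτ = 1.6307 × 150 = 244.6 years.

244.6 years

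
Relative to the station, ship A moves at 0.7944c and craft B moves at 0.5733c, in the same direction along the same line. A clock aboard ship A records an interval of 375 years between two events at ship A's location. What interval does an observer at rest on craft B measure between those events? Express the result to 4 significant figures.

410.3 years

Transform ship A's velocity into craft B's frame: (0.7944 − 0.5733)/(1 − 0.7944·0.5733) = 0.2211/0.54457048, so the relative speed is 0.40601c.
γ for this relative speed: γ = 1/√(1 − 0.164844) = 1.0942.
Ship A's interval is proper; time dilation gives Δt_B = γΔτ = 1.0942 × 375 years = 410.3 years.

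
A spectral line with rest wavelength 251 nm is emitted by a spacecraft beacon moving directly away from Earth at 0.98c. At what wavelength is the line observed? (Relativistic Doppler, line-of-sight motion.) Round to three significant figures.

Relativistic Doppler for wavelength: λ_obs = λ_src · √((1+β)/(1−β)).
With β = 0.98: factor = √(1.98/0.02) = 9.9499.
λ_obs = 251 × 9.9499 = 2500 nm.

2500 nm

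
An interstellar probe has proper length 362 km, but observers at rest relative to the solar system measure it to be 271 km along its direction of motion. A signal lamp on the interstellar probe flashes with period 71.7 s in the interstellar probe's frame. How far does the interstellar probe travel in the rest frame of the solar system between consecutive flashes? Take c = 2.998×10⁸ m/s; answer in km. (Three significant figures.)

1.90×10^7 km

From L = L₀/γ: γ = 362/271 = 1.33579.
β = √(1 − 1/γ²) = 0.663. Lab-frame period = γτ = 1.33579×71.7 s = 95.776 s. Distance = βc × γτ = 0.663 × 2.998×10⁸ m/s × 95.776 s = 1.9037×10^10 m = 1.90×10^7 km.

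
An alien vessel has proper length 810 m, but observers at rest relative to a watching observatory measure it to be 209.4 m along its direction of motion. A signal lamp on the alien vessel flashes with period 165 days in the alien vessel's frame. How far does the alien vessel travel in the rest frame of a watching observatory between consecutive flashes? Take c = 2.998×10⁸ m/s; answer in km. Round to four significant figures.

γ = L₀/L = 810/209.4 = 3.86819.
β = √(1 − 1/γ²) = 0.96601. Lab-frame period = γτ = 3.86819×165 days = 638.25 days. Distance = βc × γτ = 0.96601 × 2.998×10⁸ m/s × 55144800 s = 1.5970×10^16 m = 1.597×10^13 km.

1.597×10^13 km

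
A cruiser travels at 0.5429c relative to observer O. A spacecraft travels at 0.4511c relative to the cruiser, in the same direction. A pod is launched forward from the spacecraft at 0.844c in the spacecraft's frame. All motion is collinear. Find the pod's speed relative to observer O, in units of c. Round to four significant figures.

0.9812c

Compose velocities in two stages. Stage 1 (into S'): u₁ = (0.844+0.4511)/(1+0.844×0.4511) = 0.93798.
Stage 2 (into S): u = (0.93798+0.5429)/(1+0.93798×0.5429) = 0.98122, so the speed is 0.9812c.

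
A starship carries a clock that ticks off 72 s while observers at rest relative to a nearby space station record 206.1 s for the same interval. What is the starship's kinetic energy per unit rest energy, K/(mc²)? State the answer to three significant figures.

From Δt = γΔτ: γ = 206.1/72 = 2.8625.
K/(mc²) = γ − 1 = 2.8625 − 1 = 1.86.

1.86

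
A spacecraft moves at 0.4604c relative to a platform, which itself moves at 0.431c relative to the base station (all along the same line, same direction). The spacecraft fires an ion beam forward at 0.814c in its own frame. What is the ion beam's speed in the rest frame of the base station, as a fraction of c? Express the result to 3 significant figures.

Compose velocities in two stages. Stage 1 (into S'): u₁ = (0.814+0.4604)/(1+0.814×0.4604) = 0.92699.
Stage 2 (into S): u = (0.92699+0.431)/(1+0.92699×0.431) = 0.97032, so the speed is 0.970c.

0.970c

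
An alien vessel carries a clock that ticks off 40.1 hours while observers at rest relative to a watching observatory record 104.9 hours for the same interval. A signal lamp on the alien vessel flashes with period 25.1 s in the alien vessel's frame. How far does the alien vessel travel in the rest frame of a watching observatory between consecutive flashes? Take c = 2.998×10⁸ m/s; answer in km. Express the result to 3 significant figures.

1.82×10^7 km

γ = Δt/Δτ = 104.9/40.1 = 2.61596.
β = √(1 − 1/γ²) = 0.92405. Lab-frame period = γτ = 2.61596×25.1 s = 65.661 s. Distance = βc × γτ = 0.92405 × 2.998×10⁸ m/s × 65.661 s = 1.8190×10^10 m = 1.82×10^7 km.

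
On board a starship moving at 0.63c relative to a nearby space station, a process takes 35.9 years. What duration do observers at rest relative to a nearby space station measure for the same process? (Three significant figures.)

γ = 1/√(1 − β²) = 1/√(1 − 0.3969) = 1/√0.6031 = 1/0.776595 = 1.2877.
The onboard clock measures proper time, so the interval in the rest frame of a nearby space station is dilated: Δt = γ·Δτ = 1.2877 × 35.9 years = 46.2 years.

46.2 years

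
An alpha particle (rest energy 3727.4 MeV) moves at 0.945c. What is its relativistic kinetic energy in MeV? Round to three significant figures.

β² = 0.893025, so γ = 1/√0.106975 = 3.0574.
Kinetic energy: K = (γ − 1)mc² = (3.0574 − 1) × 3727.4 MeV = 2.0574 × 3727.4 = 7670 MeV.

7670 MeV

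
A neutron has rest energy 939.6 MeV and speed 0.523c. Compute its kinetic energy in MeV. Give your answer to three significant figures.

Lorentz factor: γ = (1 − 0.273529)^(−1/2) = 1.17325.
Kinetic energy: K = (γ − 1)mc² = (1.17325 − 1) × 939.6 MeV = 0.17325 × 939.6 = 163 MeV.

163 MeV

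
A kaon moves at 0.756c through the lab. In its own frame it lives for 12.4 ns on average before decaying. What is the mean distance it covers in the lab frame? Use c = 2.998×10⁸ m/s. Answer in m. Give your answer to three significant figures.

4.29 m

With β = 0.756, γ = 1/√(1 − 0.756²) = 1/√0.428464 = 1.5277.
Lab-frame lifetime: Δt = γτ = 1.5277 × 12.4 ns = 18.943 ns.
Distance: d = vΔt = 0.756 × 2.998×10⁸ m/s × 1.8943×10^-8 s = 4.29 m.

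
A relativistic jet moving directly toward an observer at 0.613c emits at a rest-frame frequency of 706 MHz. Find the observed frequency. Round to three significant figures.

Relativistic Doppler (source moving toward): f_obs = f_src · √((1+β)/(1−β)).
With β = 0.613: factor = √(1.613/0.387) = 2.0416.
f_obs = 706 × 2.0416 = 1440 MHz.

1440 MHz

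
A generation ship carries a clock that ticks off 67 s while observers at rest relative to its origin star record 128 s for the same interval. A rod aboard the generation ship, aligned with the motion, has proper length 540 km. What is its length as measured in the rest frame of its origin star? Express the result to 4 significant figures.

From Δt = γΔτ: γ = 128/67 = 1.91045.
L = L₀/γ = 540/1.91045 = 282.7 km.

282.7 km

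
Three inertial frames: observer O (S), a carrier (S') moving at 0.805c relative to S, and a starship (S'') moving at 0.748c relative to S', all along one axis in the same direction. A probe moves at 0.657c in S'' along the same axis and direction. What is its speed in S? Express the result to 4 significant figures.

Apply u = (u'+v)/(1+u'v) twice. Probe in the carrier frame: (0.657+0.748)/(1+0.657·0.748) = 1.405/1.491436 = 0.94205c.
That velocity, transformed to the rest frame of observer O: (0.94205+0.805)/(1+0.94205·0.805) = 1.74705/1.75835025 = 0.99357c.

0.9936c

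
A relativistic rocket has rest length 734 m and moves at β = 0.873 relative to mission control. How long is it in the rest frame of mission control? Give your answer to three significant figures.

358 m

γ = 1/√(1 − β²) = 1/√(1 − 0.762129) = 1/√0.237871 = 1/0.48772 = 2.0504.
Length contraction: L = L₀/γ = 734/2.0504 = 358 m.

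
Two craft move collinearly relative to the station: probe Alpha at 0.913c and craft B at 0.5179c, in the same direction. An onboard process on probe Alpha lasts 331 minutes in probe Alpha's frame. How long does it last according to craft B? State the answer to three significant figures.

Speed of probe Alpha in craft B's frame: u = (v_A − v_B)/(1 − v_A v_B/c²) = (0.913 − 0.5179)/(1 − 0.913×0.5179) = 0.3951/0.5271573 = 0.74949; |u| = 0.74949c.
γ for this relative speed: γ = 1/√(1 − 0.561735) = 1.5105.
The clock on probe Alpha records proper time, so craft B measures Δt = γΔτ = 1.5105 × 331 = 500 minutes.

500 minutes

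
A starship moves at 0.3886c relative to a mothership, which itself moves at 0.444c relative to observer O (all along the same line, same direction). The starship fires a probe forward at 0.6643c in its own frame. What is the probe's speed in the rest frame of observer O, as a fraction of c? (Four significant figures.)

0.9339c

Compose velocities in two stages. Stage 1 (into S'): u₁ = (0.6643+0.3886)/(1+0.6643×0.3886) = 0.83687.
Stage 2 (into S): u = (0.83687+0.444)/(1+0.83687×0.444) = 0.93387, so the speed is 0.9339c.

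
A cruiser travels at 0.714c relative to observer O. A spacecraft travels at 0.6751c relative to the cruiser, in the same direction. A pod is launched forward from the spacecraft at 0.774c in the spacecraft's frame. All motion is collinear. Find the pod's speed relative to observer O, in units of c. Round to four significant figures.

Apply u = (u'+v)/(1+u'v) twice. Pod in the cruiser frame: (0.774+0.6751)/(1+0.774·0.6751) = 1.4491/1.5225274 = 0.95177c.
That velocity, transformed to the rest frame of observer O: (0.95177+0.714)/(1+0.95177·0.714) = 1.66577/1.67956378 = 0.99179c.

0.9918c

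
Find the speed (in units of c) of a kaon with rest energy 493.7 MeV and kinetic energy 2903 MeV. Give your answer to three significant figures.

K = (γ−1)mc², so γ = 1 + 2903/493.7 = 6.8801.
Then v/c = √(1 − γ⁻²) = √(1 − 0.0211257) = √0.9788743 = 0.989.

0.989c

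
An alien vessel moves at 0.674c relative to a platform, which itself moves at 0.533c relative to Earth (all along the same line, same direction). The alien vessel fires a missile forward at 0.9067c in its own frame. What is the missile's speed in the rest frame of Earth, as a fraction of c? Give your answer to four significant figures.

0.9942c

Compose velocities in two stages. Stage 1 (into S'): u₁ = (0.9067+0.674)/(1+0.9067×0.674) = 0.98112.
Stage 2 (into S): u = (0.98112+0.533)/(1+0.98112×0.533) = 0.99421, so the speed is 0.9942c.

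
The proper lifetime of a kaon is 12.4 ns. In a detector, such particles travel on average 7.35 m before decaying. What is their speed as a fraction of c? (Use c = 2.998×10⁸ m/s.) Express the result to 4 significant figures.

0.8924c

Lab distance = (lab lifetime)·v = γτ·βc, so βγ = d/(cτ) = 7.350/(2.998×10⁸ × 1.240×10^-8) = 1.9771.
With βγ = 1.9771: γ² = 1 + (βγ)² = 4.90892, and β = (βγ)/γ = 1.9771/2.21561 = 0.8924.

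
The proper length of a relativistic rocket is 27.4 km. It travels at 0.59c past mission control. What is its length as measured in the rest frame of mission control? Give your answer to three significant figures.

With β = 0.59, γ = 1/√(1 − 0.59²) = 1/√0.6519 = 1.2385.
Length contraction: L = L₀/γ = 27.4/1.2385 = 22.1 km.

22.1 km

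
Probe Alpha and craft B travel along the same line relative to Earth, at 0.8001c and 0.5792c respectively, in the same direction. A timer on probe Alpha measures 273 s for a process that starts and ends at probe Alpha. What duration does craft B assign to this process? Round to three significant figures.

300 s

Speed of probe Alpha in craft B's frame: u = (v_A − v_B)/(1 − v_A v_B/c²) = (0.8001 − 0.5792)/(1 − 0.8001×0.5792) = 0.2209/0.53658208 = 0.41168; |u| = 0.41168c.
At |u| = 0.41168c, γ = (1 − 0.16948)^(−1/2) = 1.0973.
The clock on probe Alpha records proper time, so craft B measures Δt = γΔτ = 1.0973 × 273 = 300 s.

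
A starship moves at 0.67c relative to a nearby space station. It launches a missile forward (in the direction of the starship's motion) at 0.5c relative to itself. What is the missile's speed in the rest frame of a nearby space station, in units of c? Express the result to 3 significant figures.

In units of c, u = (u' + v)/(1 + u'v) with u' = 0.5 and v = 0.67.
Numerator: 0.5 + 0.67 = 1.17. Denominator: 1 + (0.5)(0.67) = 1.335.
u = 1.17/1.335 = 0.8764, so the speed is 0.876c.

0.876c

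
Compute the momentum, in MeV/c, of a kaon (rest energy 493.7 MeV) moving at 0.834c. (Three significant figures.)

With β = 0.834, γ = 1/√(1 − 0.834²) = 1/√0.304444 = 1.8124.
Momentum: p = γβ·mc = 1.8124 × 0.834 × 493.7 MeV/c = 746 MeV/c.

746 MeV/c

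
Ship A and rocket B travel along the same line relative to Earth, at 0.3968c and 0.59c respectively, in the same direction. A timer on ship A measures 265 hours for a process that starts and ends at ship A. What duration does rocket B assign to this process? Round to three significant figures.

Speed of ship A in rocket B's frame: u = (v_A − v_B)/(1 − v_A v_B/c²) = (0.3968 − 0.59)/(1 − 0.3968×0.59) = −0.1932/0.765888 = −0.25226; |u| = 0.25226c.
At |u| = 0.25226c, γ = (1 − 0.0636351)^(−1/2) = 1.0334.
The clock on ship A records proper time, so rocket B measures Δt = γΔτ = 1.0334 × 265 = 274 hours.

274 hours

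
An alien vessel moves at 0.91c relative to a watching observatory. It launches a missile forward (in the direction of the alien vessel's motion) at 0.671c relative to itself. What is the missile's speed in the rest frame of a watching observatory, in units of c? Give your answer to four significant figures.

In units of c, u = (u' + v)/(1 + u'v) with u' = 0.671 and v = 0.91.
Numerator: 0.671 + 0.91 = 1.581. Denominator: 1 + (0.671)(0.91) = 1.61061.
u = 1.581/1.61061 = 0.98162, so the speed is 0.9816c.

0.9816c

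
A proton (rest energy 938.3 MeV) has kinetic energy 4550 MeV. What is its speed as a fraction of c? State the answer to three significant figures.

K = (γ−1)mc², so γ = 1 + 4550/938.3 = 5.8492.
Then v/c = √(1 − γ⁻²) = √(1 − 0.0292285) = √0.9707715 = 0.985.

0.985c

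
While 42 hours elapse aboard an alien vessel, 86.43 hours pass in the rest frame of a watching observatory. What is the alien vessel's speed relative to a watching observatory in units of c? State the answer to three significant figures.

γ = Δt/Δτ = 86.43/42 = 2.0579.
β = √(1 − 1/γ²) = √(1 − 0.23613) = √0.76387 = 0.874.

0.874c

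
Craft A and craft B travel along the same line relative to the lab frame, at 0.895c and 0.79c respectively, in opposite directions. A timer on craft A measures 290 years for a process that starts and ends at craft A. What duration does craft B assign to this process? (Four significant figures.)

1810 years

Transform craft A's velocity into craft B's frame: (0.895 + 0.79)/(1 + 0.895·0.79) = 1.685/1.70705, so the relative speed is 0.98708c.
γ for this relative speed: γ = 1/√(1 − 0.974327) = 6.2411.
The clock on craft A records proper time, so craft B measures Δt = γΔτ = 6.2411 × 290 = 1810 years.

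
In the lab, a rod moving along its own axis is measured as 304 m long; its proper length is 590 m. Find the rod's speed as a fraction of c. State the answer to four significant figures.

0.8570c

Length contraction gives γ = L₀/L = 590/304 = 1.9408.
β = √(1 − 1/γ²) = √0.734516 = 0.8570.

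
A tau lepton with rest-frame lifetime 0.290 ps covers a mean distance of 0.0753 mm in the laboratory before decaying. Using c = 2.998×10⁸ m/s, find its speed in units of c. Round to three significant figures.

0.655c

d = βγcτ ⇒ βγ = d/(cτ) = 7.530×10^-5 m / (8.6942×10^-5 m) = 0.86609.
β = (βγ)/√(1+(βγ)²) = 0.86609/√1.750112 = 0.655.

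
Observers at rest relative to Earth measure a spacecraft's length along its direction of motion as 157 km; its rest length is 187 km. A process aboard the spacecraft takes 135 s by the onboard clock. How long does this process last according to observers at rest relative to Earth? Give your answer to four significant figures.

γ = L₀/L = 187/157 = 1.19108.
Δt = γΔτ = 1.19108 × 135 = 160.8 s.

160.8 s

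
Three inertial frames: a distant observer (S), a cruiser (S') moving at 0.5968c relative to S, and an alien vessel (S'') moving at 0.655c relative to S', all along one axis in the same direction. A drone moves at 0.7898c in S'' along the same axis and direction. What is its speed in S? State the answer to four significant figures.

0.9877c

First combine the drone and alien vessel (S''→S'): u₁ = (0.7898 + 0.655)/(1 + 0.7898×0.655) = 1.4448/1.517319 = 0.95221.
Then combine with the cruiser (S'→S): u = (0.95221 + 0.5968)/(1 + 0.95221×0.5968) = 1.54901/1.568278928 = 0.98771.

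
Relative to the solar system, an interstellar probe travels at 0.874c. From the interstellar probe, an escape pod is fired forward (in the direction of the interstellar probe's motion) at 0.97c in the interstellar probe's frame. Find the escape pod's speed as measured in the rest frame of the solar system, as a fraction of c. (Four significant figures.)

In units of c, u = (u' + v)/(1 + u'v) with u' = 0.97 and v = 0.874.
Numerator: 0.97 + 0.874 = 1.844. Denominator: 1 + (0.97)(0.874) = 1.84778.
u = 1.844/1.84778 = 0.99795, so the speed is 0.9980c.

0.9980c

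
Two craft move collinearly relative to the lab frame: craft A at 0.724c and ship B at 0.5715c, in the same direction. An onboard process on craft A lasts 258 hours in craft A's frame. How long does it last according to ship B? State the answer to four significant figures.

Speed of craft A in ship B's frame: u = (v_A − v_B)/(1 − v_A v_B/c²) = (0.724 − 0.5715)/(1 − 0.724×0.5715) = 0.1525/0.586234 = 0.26014; |u| = 0.26014c.
γ for this relative speed: γ = 1/√(1 − 0.0676728) = 1.0357.
The clock on craft A records proper time, so ship B measures Δt = γΔτ = 1.0357 × 258 = 267.2 hours.

267.2 hours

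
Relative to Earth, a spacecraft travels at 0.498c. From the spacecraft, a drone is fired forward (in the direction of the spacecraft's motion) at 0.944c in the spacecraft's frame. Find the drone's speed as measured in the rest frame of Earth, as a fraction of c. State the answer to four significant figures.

0.9809c

Relativistic velocity addition: u = (u' + v)/(1 + u'v/c²), with u' = 0.944c and v = 0.498c.
Numerator: 0.944 + 0.498 = 1.442. Denominator: 1 + (0.944)(0.498) = 1.470112.
u = 1.442/1.470112 = 0.98088, so the speed is 0.9809c.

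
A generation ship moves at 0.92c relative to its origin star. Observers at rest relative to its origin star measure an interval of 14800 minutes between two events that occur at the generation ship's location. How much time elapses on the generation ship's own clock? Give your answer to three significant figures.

γ = 1/√(1 − β²) = 1/√(1 − 0.8464) = 1/√0.1536 = 1/0.391918 = 2.5516.
The moving clock records proper time: Δτ = Δt/γ = 14800/2.5516 = 5800 minutes.

5800 minutes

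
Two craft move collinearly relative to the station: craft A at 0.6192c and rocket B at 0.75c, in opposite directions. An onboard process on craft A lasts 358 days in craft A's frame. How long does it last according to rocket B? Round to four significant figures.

1009 days

The velocity of craft A relative to rocket B is (0.6192 + 0.75)c / (1 + 0.6192×0.75) = 0.93499c; relative speed 0.93499c.
γ for this relative speed: γ = 1/√(1 − 0.874206) = 2.8195.
Craft A's interval is proper; time dilation gives Δt_B = γΔτ = 2.8195 × 358 days = 1009 days.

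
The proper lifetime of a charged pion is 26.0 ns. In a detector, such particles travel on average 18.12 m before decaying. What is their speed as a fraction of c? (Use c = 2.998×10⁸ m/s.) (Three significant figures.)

Let x = d/(cτ) = 18.12 m / (2.998×10⁸ m/s × 2.600×10^-8 s) = 2.3246. Since d = βγcτ, x = βγ = β/√(1−β²).
Solving: β² = x²/(1+x²) = 5.40377/6.40377 = 0.843842, so β = 0.919.

0.919c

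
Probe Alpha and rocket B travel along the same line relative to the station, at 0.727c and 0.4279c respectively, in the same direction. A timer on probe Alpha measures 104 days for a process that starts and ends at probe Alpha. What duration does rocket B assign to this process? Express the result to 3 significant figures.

Transform probe Alpha's velocity into rocket B's frame: (0.727 − 0.4279)/(1 − 0.727·0.4279) = 0.2991/0.6889167, so the relative speed is 0.43416c.
At |u| = 0.43416c, γ = (1 − 0.188495)^(−1/2) = 1.1101.
The clock on probe Alpha records proper time, so rocket B measures Δt = γΔτ = 1.1101 × 104 = 115 days.

115 days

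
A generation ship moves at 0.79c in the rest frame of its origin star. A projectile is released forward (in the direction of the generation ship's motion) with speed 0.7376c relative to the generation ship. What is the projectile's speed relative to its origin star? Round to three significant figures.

0.965c

Relativistic velocity addition: u = (u' + v)/(1 + u'v/c²), with u' = 0.7376c and v = 0.79c.
Numerator: 0.7376 + 0.79 = 1.5276. Denominator: 1 + (0.7376)(0.79) = 1.582704.
u = 1.5276/1.582704 = 0.96518, so the speed is 0.965c.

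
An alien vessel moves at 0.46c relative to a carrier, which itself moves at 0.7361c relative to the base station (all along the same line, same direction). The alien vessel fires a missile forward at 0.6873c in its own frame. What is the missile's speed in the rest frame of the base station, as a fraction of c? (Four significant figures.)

Compose velocities in two stages. Stage 1 (into S'): u₁ = (0.6873+0.46)/(1+0.6873×0.46) = 0.8717.
Stage 2 (into S): u = (0.8717+0.7361)/(1+0.8717×0.7361) = 0.97938, so the speed is 0.9794c.

0.9794c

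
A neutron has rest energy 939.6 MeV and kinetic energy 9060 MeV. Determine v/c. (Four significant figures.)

γ = 1 + K/(mc²) = 1 + 9060/939.6 = 10.642.
β = √(1 − 1/γ²) = √(1 − 0.00882985) = √0.99117015 = 0.9956.

0.9956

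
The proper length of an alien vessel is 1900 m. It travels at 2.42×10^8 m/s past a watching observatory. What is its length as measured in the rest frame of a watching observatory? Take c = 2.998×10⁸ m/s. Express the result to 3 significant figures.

β = v/c = (2.42×10^8 m/s)/(2.998×10⁸ m/s) = 0.807205.
γ = 1/√(1 − β²) = 1/√(1 − 0.6515799) = 1/√0.3484201 = 1/0.590271 = 1.6941.
Length contraction: L = L₀/γ = 1900/1.6941 = 1120 m.

1120 m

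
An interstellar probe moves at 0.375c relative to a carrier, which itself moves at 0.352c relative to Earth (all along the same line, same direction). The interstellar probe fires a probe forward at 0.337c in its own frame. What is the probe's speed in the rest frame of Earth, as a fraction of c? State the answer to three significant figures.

First combine the probe and interstellar probe (S''→S'): u₁ = (0.337 + 0.375)/(1 + 0.337×0.375) = 0.712/1.126375 = 0.63212.
Then combine with the carrier (S'→S): u = (0.63212 + 0.352)/(1 + 0.63212×0.352) = 0.98412/1.22250624 = 0.805.

0.805c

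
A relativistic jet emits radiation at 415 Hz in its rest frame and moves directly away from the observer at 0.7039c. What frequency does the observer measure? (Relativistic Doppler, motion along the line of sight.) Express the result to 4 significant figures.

173.0 Hz

Relativistic Doppler (source moving away): f_obs = f_src · √((1−β)/(1+β)).
With β = 0.7039: factor = √(0.2961/1.7039) = 0.41687.
f_obs = 415 × 0.41687 = 173.0 Hz.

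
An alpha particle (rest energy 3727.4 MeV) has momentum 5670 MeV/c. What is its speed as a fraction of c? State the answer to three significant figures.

βγ = pc/(mc²) = 5670/3727.4 = 1.5212.
Since γ² = 1 + (βγ)² = 3.31405, γ = √3.31405 = 1.82045, and β = (βγ)/γ = 1.5212/1.82045 = 0.836.

0.836c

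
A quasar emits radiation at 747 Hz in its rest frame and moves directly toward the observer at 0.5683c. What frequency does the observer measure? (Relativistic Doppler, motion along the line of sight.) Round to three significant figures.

1420 Hz

Relativistic Doppler (source moving toward): f_obs = f_src · √((1+β)/(1−β)).
With β = 0.5683: factor = √(1.5683/0.4317) = 1.906.
f_obs = 747 × 1.906 = 1420 Hz.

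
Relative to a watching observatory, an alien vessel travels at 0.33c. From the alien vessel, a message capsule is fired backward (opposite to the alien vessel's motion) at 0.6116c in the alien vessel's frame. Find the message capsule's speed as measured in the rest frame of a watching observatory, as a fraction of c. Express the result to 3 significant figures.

0.353c

In units of c, u = (u' + v)/(1 + u'v) with u' = −0.6116 and v = 0.33.
Numerator: −0.6116 + 0.33 = −0.2816. Denominator: 1 + (−0.6116)(0.33) = 0.798172.
u = −0.2816/0.798172 = −0.35281, so the speed is 0.353c.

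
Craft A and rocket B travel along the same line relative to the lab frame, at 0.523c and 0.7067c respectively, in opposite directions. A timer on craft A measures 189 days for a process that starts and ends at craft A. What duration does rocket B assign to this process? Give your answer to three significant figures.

Transform craft A's velocity into rocket B's frame: (0.523 + 0.7067)/(1 + 0.523·0.7067) = 1.2297/1.3696041, so the relative speed is 0.89785c.
γ for this relative speed: γ = 1/√(1 − 0.806135) = 2.2712.
The clock on craft A records proper time, so rocket B measures Δt = γΔτ = 2.2712 × 189 = 429 days.

429 days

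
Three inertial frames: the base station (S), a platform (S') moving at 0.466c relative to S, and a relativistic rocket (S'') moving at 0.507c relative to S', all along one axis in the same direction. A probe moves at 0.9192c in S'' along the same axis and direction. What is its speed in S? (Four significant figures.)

0.9900c

Compose velocities in two stages. Stage 1 (into S'): u₁ = (0.9192+0.507)/(1+0.9192×0.507) = 0.97283.
Stage 2 (into S): u = (0.97283+0.466)/(1+0.97283×0.466) = 0.99002, so the speed is 0.9900c.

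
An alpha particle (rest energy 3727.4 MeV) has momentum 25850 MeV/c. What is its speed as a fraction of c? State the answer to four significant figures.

βγ = pc/(mc²) = 25850/3727.4 = 6.9351.
Since γ² = 1 + (βγ)² = 49.0956, γ = √49.0956 = 7.00683, and β = (βγ)/γ = 6.9351/7.00683 = 0.9898.

0.9898c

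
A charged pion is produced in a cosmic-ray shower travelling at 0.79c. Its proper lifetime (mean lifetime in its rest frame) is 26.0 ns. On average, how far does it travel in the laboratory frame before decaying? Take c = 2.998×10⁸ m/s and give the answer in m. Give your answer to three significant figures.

γ = 1/√(1 − β²) = 1/√(1 − 0.6241) = 1/√0.3759 = 1/0.613107 = 1.631.
Lab-frame lifetime: Δt = γτ = 1.631 × 26.0 ns = 42.406 ns.
Distance: d = vΔt = 0.79 × 2.998×10⁸ m/s × 4.2406×10^-8 s = 10.0 m.

10.0 m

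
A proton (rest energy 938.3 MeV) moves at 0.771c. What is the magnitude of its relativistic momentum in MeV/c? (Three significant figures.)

Lorentz factor: γ = (1 − 0.594441)^(−1/2) = 1.5703.
Momentum: p = γβ·mc = 1.5703 × 0.771 × 938.3 MeV/c = 1140 MeV/c.

1140 MeV/c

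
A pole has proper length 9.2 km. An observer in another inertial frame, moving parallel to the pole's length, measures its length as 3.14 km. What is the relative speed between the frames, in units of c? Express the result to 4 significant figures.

0.9400c

Length contraction gives γ = L₀/L = 9.2/3.14 = 2.9299.
β = √(1 − 1/γ²) = √0.883508 = 0.9400.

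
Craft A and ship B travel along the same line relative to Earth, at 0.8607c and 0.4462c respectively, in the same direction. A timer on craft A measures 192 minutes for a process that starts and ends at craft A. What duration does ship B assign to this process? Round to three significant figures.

Transform craft A's velocity into ship B's frame: (0.8607 − 0.4462)/(1 − 0.8607·0.4462) = 0.4145/0.61595566, so the relative speed is 0.67294c.
At |u| = 0.67294c, γ = (1 − 0.452848)^(−1/2) = 1.3519.
The clock on craft A records proper time, so ship B measures Δt = γΔτ = 1.3519 × 192 = 260 minutes.

260 minutes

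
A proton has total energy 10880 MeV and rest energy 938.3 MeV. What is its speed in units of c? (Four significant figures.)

Total energy E = γmc² gives γ = 10880/938.3 = 11.595.
Hence β = √(1 − 1/γ²) = √(1 − 0.00743804) = √0.99256196 = 0.9963.

0.9963c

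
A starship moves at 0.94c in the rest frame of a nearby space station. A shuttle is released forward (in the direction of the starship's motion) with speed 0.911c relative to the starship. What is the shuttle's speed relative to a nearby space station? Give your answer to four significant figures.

Relativistic velocity addition: u = (u' + v)/(1 + u'v/c²), with u' = 0.911c and v = 0.94c.
Numerator: 0.911 + 0.94 = 1.851. Denominator: 1 + (0.911)(0.94) = 1.85634.
u = 1.851/1.85634 = 0.99712, so the speed is 0.9971c.

0.9971c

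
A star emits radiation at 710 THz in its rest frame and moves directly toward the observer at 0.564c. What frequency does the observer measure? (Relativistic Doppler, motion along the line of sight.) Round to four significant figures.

Relativistic Doppler (source moving toward): f_obs = f_src · √((1+β)/(1−β)).
With β = 0.564: factor = √(1.564/0.436) = 1.894.
f_obs = 710 × 1.894 = 1345 THz.

1345 THz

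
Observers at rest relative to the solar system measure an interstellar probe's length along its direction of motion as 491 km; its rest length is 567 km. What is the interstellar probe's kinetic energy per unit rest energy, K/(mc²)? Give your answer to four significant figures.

0.1548

From L = L₀/γ: γ = 567/491 = 1.15479.
K/(mc²) = γ − 1 = 1.15479 − 1 = 0.1548.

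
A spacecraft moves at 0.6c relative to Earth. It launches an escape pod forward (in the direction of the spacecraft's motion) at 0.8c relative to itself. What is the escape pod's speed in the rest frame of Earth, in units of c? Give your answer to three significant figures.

In units of c, u = (u' + v)/(1 + u'v) with u' = 0.8 and v = 0.6.
Numerator: 0.8 + 0.6 = 1.4. Denominator: 1 + (0.8)(0.6) = 1.48.
u = 1.4/1.48 = 0.94595, so the speed is 0.946c.

0.946c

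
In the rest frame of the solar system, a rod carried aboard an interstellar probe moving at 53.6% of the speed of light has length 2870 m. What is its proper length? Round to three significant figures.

Lorentz factor: γ = (1 − 0.287296)^(−1/2) = 1.1845.
Proper length: L₀ = γ·L = 1.1845 × 2870 = 3400 m.

3400 m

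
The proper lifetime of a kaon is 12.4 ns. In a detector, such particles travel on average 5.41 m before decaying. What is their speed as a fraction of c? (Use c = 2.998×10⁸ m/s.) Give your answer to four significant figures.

d = βγcτ ⇒ βγ = d/(cτ) = 5.410 m / (3.71752 m) = 1.4553.
β = (βγ)/√(1+(βγ)²) = 1.4553/√3.1179 = 0.8242.

0.8242c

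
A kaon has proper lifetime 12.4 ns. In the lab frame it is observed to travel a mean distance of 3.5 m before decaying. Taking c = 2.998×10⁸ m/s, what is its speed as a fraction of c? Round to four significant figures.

0.6855c

Lab distance = (lab lifetime)·v = γτ·βc, so βγ = d/(cτ) = 3.500/(2.998×10⁸ × 1.240×10^-8) = 0.94149.
With βγ = 0.94149: γ² = 1 + (βγ)² = 1.886403, and β = (βγ)/γ = 0.94149/1.37346 = 0.6855.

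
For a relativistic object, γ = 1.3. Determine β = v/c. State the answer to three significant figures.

β = √(1 − 1/γ²) = √(1 − 1/1.69) = √0.408284 = 0.639.

0.639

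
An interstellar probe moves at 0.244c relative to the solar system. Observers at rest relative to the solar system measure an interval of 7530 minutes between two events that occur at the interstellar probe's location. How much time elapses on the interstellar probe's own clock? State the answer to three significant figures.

7300 minutes

With β = 0.244, γ = 1/√(1 − 0.244²) = 1/√0.940464 = 1.0312.
The moving clock records proper time: Δτ = Δt/γ = 7530/1.0312 = 7300 minutes.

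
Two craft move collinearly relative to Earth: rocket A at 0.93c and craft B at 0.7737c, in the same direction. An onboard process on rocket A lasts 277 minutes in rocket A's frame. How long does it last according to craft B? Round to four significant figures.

333.6 minutes

The velocity of rocket A relative to craft B is (0.93 − 0.7737)c / (1 − 0.93×0.7737) = 0.5573c; relative speed 0.5573c.
γ for this relative speed: γ = 1/√(1 − 0.310583) = 1.2044.
The clock on rocket A records proper time, so craft B measures Δt = γΔτ = 1.2044 × 277 = 333.6 minutes.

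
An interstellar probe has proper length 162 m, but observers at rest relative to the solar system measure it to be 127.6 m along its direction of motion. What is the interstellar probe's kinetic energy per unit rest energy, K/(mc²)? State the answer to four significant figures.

0.2696

Length contraction gives γ = L₀/L = 162/127.6 = 1.26959.
K/(mc²) = γ − 1 = 1.26959 − 1 = 0.2696.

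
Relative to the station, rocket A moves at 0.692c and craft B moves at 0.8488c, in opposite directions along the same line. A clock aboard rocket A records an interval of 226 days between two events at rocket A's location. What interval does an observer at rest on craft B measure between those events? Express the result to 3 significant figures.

940 days

The velocity of rocket A relative to craft B is (0.692 + 0.8488)c / (1 + 0.692×0.8488) = 0.97066c; relative speed 0.97066c.
γ for this relative speed: γ = 1/√(1 − 0.942181) = 4.1588.
The clock on rocket A records proper time, so craft B measures Δt = γΔτ = 4.1588 × 226 = 940 days.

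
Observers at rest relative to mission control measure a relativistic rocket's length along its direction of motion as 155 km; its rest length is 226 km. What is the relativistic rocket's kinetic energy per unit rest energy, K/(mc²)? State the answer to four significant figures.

From L = L₀/γ: γ = 226/155 = 1.45806.
K/(mc²) = γ − 1 = 1.45806 − 1 = 0.4581.

0.4581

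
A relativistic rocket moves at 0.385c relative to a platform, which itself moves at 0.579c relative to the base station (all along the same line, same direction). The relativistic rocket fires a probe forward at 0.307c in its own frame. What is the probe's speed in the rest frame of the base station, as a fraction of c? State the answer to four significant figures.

0.8819c

Apply u = (u'+v)/(1+u'v) twice. Probe in the platform frame: (0.307+0.385)/(1+0.307·0.385) = 0.692/1.118195 = 0.61885c.
That velocity, transformed to the rest frame of the base station: (0.61885+0.579)/(1+0.61885·0.579) = 1.19785/1.35831415 = 0.88187c.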